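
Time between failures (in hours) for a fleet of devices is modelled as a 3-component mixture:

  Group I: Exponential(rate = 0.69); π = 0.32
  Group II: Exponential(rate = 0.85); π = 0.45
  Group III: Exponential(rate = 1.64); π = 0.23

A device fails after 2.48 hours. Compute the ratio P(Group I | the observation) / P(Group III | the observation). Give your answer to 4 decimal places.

6.1748

The posterior odds equal the prior odds times the likelihood ratio: (π_i/π_j)·(f_i(x)/f_j(x)).
Component likelihoods at x = 2.48 hours:
  f_I = 0.69·e^(−0.69·2.48) = 0.69·e^(−1.7112) = 0.124648
  f_II = 0.85·e^(−0.85·2.48) = 0.85·e^(−2.1080) = 0.103259
  f_III = 1.64·e^(−1.64·2.48) = 1.64·e^(−4.0672) = 0.0280854
Posterior odds = (π_I·f_I) / (π_III·f_III) = (0.32·0.124648) / (0.23·0.0280854) = 0.0398873 / 0.00645965 ≈ 6.1748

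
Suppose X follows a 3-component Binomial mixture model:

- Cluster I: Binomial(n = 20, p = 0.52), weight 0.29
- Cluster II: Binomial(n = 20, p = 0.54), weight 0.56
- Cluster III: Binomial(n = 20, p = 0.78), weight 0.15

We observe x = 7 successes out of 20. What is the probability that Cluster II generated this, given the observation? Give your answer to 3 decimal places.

0.591

Apply Bayes' rule: the posterior for each component is proportional to its prior times its likelihood at x.
Component likelihoods at x = 7 successes out of 20:
  L_I = C(20,7)·0.52^7·0.48^13 = 77520·0.0102807·7.18019e-05 = 0.0572233
  L_II = C(20,7)·0.54^7·0.46^13 = 77520·0.0133893·4.12907e-05 = 0.042857
  L_III = C(20,7)·0.78^7·0.22^13 = 77520·0.175656·2.8281e-09 = 3.85098e-05
Weight by the priors:
  π_I·L_I = 0.29 × 0.0572233 = 0.0165948
  π_II·L_II = 0.56 × 0.042857 = 0.0239999
  π_III·L_III = 0.15 × 3.85098e-05 = 5.77646e-06
Denominator: 0.0165948 + 0.0239999 + 5.77646e-06 = 0.0406005
So the posterior for Cluster II is 0.0239999 / 0.0406005 ≈ 0.591.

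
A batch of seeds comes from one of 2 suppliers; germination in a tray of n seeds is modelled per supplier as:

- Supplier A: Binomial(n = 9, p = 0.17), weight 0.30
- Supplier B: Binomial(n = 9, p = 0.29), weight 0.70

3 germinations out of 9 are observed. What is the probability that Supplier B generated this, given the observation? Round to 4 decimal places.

The responsibility of component k is w_k f_k(x) divided by Σ_j w_j f_j(x).
Binomial probabilities:
  f_A = C(9,3)·0.17^3·0.83^6 = 84·0.004913·0.32694 = 0.134926
  f_B = C(9,3)·0.29^3·0.71^6 = 84·0.024389·0.1281 = 0.262436
Unnormalised posteriors:
  w_A·f_A = 0.30 × 0.134926 = 0.0404777
  w_B·f_B = 0.70 × 0.262436 = 0.183705
Evidence: 0.0404777 + 0.183705 = 0.224183
P(Supplier B | data) ≈ 0.8194

0.8194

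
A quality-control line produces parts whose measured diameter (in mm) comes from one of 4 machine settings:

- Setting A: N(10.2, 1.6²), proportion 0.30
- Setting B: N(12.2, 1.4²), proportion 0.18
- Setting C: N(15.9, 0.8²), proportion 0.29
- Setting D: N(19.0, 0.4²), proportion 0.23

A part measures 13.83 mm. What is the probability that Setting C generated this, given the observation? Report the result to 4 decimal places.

By Bayes' theorem, P(k | x) = π_k f_k(x) / Σ_j π_j f_j(x).
Evaluate each component's likelihood at the observed value:
  L_A = 0.0190145
  L_B = 0.144686
  L_C = 0.0175382
  L_D = 5.28667e-37
Weight by the priors:
  π_A·L_A = 0.30 × 0.0190145 = 0.00570434
  π_B·L_B = 0.18 × 0.144686 = 0.0260434
  π_C·L_C = 0.29 × 0.0175382 = 0.00508608
  π_D·L_D = 0.23 × 5.28667e-37 = 1.21593e-37
Normaliser: 0.00570434 + 0.0260434 + 0.00508608 + 1.21593e-37 = 0.0368338
So the posterior for Setting C is 0.00508608 / 0.0368338 ≈ 0.1381.

0.1381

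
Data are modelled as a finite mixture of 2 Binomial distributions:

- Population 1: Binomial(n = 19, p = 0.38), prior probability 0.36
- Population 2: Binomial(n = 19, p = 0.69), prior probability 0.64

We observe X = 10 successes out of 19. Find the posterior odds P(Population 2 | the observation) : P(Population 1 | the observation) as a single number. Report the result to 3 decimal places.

The posterior odds equal the prior odds times the likelihood ratio: (P(Z=i)/P(Z=j))·(f_i(x)/f_j(x)).
Evaluate each component's likelihood at the observed value:
  f_1 = C(19,10)·0.38^10·0.62^9 = 92378·6.27821e-05·0.0135371 = 0.0785109
  f_2 = C(19,10)·0.69^10·0.31^9 = 92378·0.0244619·2.64396e-05 = 0.0597468
Odds = (0.64/0.36) × (0.0597468/0.0785109) = 1.77778 × 0.761001 ≈ 1.353

1.353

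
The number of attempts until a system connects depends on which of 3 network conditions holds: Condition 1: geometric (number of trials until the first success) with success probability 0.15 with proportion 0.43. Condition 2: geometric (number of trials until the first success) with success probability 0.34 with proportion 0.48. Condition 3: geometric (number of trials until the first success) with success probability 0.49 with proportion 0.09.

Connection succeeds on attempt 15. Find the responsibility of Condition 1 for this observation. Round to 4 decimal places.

0.9313

By Bayes' theorem, P(k | x) = π_k f_k(x) / Σ_j π_j f_j(x).
Evaluate each component's likelihood at the observed value:
  L_1 = 0.0154155
  L_2 = 0.0010118
  L_3 = 3.9462e-05
Unnormalised posteriors:
  π_1·L_1 = 0.43 × 0.0154155 = 0.00662864
  π_2·L_2 = 0.48 × 0.0010118 = 0.000485663
  π_3·L_3 = 0.09 × 3.9462e-05 = 3.55158e-06
Evidence: 0.00662864 + 0.000485663 + 3.55158e-06 = 0.00711786
Responsibility of Condition 1: 0.00662864 / 0.00711786 ≈ 0.9313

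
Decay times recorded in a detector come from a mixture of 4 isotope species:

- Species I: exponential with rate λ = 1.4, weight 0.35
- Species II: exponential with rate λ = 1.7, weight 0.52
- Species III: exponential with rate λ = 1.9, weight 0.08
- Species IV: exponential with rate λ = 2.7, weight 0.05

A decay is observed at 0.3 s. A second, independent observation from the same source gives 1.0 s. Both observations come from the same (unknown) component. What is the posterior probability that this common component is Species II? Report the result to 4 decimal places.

The responsibility of component k is π_k f_k(x) divided by Σ_j π_j f_j(x).
Since both observations come from the same component, the likelihood for component k is f_k(x₁)·f_k(x₂).
  p_I = [1.4·e^(−1.4·0.3) = 1.4·e^(−0.4200) = 0.919866] × [0.345236] = 0.31757
  p_II = [1.7·e^(−1.7·0.3) = 1.7·e^(−0.5100) = 1.02084] × [0.310562] = 0.317035
  p_III = [1.9·e^(−1.9·0.3) = 1.9·e^(−0.5700) = 1.0745] × [0.28418] = 0.305351
  p_IV = [2.7·e^(−2.7·0.3) = 2.7·e^(−0.8100) = 1.20112] × [0.181455] = 0.217949
Multiply by the mixture weights:
  π_I·p_I = 0.35 × 0.31757 = 0.11115
  π_II·p_II = 0.52 × 0.317035 = 0.164858
  π_III·p_III = 0.08 × 0.305351 = 0.0244281
  π_IV·p_IV = 0.05 × 0.217949 = 0.0108974
Normaliser: 0.11115 + 0.164858 + 0.0244281 + 0.0108974 = 0.311333
P(Species II | x₁, x₂) ≈ 0.5295

0.5295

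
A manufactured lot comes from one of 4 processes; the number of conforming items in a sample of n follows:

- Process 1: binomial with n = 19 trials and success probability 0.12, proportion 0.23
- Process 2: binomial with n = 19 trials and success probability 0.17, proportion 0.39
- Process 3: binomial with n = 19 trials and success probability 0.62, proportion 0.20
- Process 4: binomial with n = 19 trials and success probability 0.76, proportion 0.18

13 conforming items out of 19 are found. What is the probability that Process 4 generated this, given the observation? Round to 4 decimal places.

0.4463

Apply Bayes' rule: the posterior for each component is proportional to its prior times its likelihood at x.
Evaluate each component's likelihood at the observed value:
  L_1 = 1.34814e-08
  L_2 = 8.7859e-07
  L_3 = 0.163409
  L_4 = 0.146328
Weight by the priors:
  π_1·L_1 = 0.23 × 1.34814e-08 = 3.10072e-09
  π_2·L_2 = 0.39 × 8.7859e-07 = 3.4265e-07
  π_3·L_3 = 0.20 × 0.163409 = 0.0326818
  π_4·L_4 = 0.18 × 0.146328 = 0.026339
Normaliser: 3.10072e-09 + 3.4265e-07 + 0.0326818 + 0.026339 = 0.059021
Responsibility of Process 4: 0.026339 / 0.059021 ≈ 0.4463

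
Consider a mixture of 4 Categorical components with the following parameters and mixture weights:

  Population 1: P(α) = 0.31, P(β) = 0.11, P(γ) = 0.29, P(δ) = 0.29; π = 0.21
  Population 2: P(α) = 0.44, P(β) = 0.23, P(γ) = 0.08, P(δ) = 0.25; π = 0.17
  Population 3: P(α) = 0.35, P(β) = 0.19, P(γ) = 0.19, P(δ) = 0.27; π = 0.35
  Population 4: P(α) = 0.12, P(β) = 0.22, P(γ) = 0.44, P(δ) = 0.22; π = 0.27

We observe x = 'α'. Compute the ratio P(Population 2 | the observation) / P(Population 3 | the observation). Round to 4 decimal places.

Since P(k|x) ∝ π_k f_k(x), the posterior odds are π_i f_i(x) / (π_j f_j(x)).
Component likelihoods at x = 'α':
  L_1 = P(α | comp) = 0.31
  L_2 = P(α | comp) = 0.44
  L_3 = P(α | comp) = 0.35
  L_4 = P(α | comp) = 0.12
0.0748 / 0.1225 ≈ 0.6106

0.6106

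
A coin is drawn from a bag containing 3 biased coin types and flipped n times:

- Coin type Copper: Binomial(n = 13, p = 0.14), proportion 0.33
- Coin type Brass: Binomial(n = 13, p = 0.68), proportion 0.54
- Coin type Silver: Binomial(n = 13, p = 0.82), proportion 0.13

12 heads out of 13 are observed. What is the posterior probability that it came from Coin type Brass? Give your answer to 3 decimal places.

Posterior ∝ prior × likelihood, so P(k | x) ∝ π_k f_k(x); normalise over all components.
Evaluate each component's likelihood at the observed value:
  L_Copper = C(13,12)·0.14^12·0.86^1 = 13·5.66939e-11·0.86 = 6.33838e-10
  L_Brass = C(13,12)·0.68^12·0.32^1 = 13·0.00977478·0.32 = 0.0406631
  L_Silver = C(13,12)·0.82^12·0.18^1 = 13·0.0924201·0.18 = 0.216263
Unnormalised posteriors:
  π_Copper·L_Copper = 0.33 × 6.33838e-10 = 2.09167e-10
  π_Brass·L_Brass = 0.54 × 0.0406631 = 0.0219581
  π_Silver·L_Silver = 0.13 × 0.216263 = 0.0281142
Denominator: 2.09167e-10 + 0.0219581 + 0.0281142 = 0.0500722
P(Coin type Brass | the observation) ≈ 0.439

0.439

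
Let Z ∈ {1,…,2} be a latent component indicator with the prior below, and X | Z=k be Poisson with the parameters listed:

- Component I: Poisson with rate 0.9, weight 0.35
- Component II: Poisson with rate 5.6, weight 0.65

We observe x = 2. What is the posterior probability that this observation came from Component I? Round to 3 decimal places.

Apply Bayes' rule: the posterior for each component is proportional to its prior times its likelihood at x.
Poisson probabilities:
  L_I = 0.164661
  L_II = 0.0579825
Weight by the priors:
  π_I·L_I = 0.35 × 0.164661 = 0.0576312
  π_II·L_II = 0.65 × 0.0579825 = 0.0376886
Evidence: 0.0576312 + 0.0376886 = 0.0953199
P(Component I | x) ≈ 0.605

0.605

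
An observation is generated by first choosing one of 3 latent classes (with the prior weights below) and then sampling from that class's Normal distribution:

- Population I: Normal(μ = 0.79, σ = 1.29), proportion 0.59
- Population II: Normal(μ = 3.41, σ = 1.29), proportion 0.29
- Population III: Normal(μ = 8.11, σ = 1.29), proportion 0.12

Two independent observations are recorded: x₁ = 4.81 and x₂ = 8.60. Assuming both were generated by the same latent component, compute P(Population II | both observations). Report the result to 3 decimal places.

Posterior ∝ prior × likelihood, so P(k | x) ∝ P(Z=k) f_k(x); normalise over all components.
Since both observations come from the same component, the likelihood for component k is f_k(x₁)·f_k(x₂).
  f_I = [(1/(1.29·√(2π)))·exp(−(4.81−0.79)²/(2·1.29²)) = 0.309258·exp(-4.85560) = 0.00240747] × [3.39611e-09] = 8.17604e-12
  f_II = [(1/(1.29·√(2π)))·exp(−(4.81−3.41)²/(2·1.29²)) = 0.309258·exp(-0.58891) = 0.171617] × [9.45034e-05] = 1.62184e-05
  f_III = [(1/(1.29·√(2π)))·exp(−(4.81−8.11)²/(2·1.29²)) = 0.309258·exp(-3.27204) = 0.0117298] × [0.287733] = 0.00337506
Multiply by the mixture weights:
  P(Z=I)·f_I = 0.59 × 8.17604e-12 = 4.82387e-12
  P(Z=II)·f_II = 0.29 × 1.62184e-05 = 4.70335e-06
  P(Z=III)·f_III = 0.12 × 0.00337506 = 0.000405007
Evidence: 4.82387e-12 + 4.70335e-06 + 0.000405007 = 0.000409711
P(Population II | x) ≈ 0.011

0.011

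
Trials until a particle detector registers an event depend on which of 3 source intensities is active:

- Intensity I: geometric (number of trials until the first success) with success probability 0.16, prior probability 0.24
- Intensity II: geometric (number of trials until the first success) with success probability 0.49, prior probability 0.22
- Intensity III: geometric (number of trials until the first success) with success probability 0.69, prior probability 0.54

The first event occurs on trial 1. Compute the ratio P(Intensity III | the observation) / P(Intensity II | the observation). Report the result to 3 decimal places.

The posterior odds equal the prior odds times the likelihood ratio: (w_i/w_j)·(f_i(x)/f_j(x)).
Geometric probabilities:
  f_I = 0.16
  f_II = 0.49
  f_III = 0.69
Odds = (0.54/0.22) × (0.69/0.49) = 2.45455 × 1.40816 ≈ 3.456

3.456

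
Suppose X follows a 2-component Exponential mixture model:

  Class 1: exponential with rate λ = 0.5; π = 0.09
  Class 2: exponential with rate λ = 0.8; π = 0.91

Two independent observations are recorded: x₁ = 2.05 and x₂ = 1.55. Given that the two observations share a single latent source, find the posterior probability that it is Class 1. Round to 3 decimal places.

0.102

P(component k | x) = π_k·f_k(x) / marginal(x), where marginal(x) = Σ_j π_j·f_j(x).
Since both observations come from the same component, the likelihood for component k is f_k(x₁)·f_k(x₂).
  p_1 = [0.5·e^(−0.5·2.05) = 0.5·e^(−1.0250) = 0.179398] × [0.230352] = 0.0413247
  p_2 = [0.8·e^(−0.8·2.05) = 0.8·e^(−1.6400) = 0.155184] × [0.231507] = 0.0359262
Multiply by the mixture weights:
  π_1·p_1 = 0.09 × 0.0413247 = 0.00371922
  π_2·p_2 = 0.91 × 0.0359262 = 0.0326929
Sum: 0.00371922 + 0.0326929 = 0.0364121
P(Class 1 | x₁, x₂) = 0.00371922 / 0.0364121 ≈ 0.102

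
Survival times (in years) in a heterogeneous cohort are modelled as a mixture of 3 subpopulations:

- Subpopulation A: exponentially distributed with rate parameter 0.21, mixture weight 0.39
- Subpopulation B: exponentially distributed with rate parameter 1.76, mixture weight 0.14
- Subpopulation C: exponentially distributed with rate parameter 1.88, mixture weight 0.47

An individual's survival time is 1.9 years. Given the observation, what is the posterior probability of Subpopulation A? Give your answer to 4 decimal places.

Posterior ∝ prior × likelihood, so P(k | x) ∝ π_k f_k(x); normalise over all components.
Evaluate each component's likelihood at the observed value:
  p_A = 0.140908
  p_B = 0.0621201
  p_C = 0.0528272
Prior × likelihood for each component:
  π_A·p_A = 0.39 × 0.140908 = 0.0549541
  π_B·p_B = 0.14 × 0.0621201 = 0.00869681
  π_C·p_C = 0.47 × 0.0528272 = 0.0248288
Denominator: 0.0549541 + 0.00869681 + 0.0248288 = 0.0884798
Responsibility of Subpopulation A: 0.0549541 / 0.0884798 ≈ 0.6211

0.6211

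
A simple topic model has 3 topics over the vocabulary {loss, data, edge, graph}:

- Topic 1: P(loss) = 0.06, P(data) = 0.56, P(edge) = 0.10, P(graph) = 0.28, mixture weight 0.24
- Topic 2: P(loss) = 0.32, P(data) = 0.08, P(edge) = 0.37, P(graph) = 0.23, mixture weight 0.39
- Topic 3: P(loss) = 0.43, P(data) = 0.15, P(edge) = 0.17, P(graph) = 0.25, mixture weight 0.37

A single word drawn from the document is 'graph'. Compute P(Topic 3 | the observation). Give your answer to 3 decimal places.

0.371

P(component k | x) = w_k·f_k(x) / marginal(x), where marginal(x) = Σ_j w_j·f_j(x).
Categorical probabilities:
  L_1 = P(graph | comp) = 0.28
  L_2 = P(graph | comp) = 0.23
  L_3 = P(graph | comp) = 0.25
Prior × likelihood for each component:
  w_1·L_1 = 0.24 × 0.28 = 0.0672
  w_2·L_2 = 0.39 × 0.23 = 0.0897
  w_3·L_3 = 0.37 × 0.25 = 0.0925
Denominator: 0.0672 + 0.0897 + 0.0925 = 0.2494
P(Topic 3 | data) ≈ 0.371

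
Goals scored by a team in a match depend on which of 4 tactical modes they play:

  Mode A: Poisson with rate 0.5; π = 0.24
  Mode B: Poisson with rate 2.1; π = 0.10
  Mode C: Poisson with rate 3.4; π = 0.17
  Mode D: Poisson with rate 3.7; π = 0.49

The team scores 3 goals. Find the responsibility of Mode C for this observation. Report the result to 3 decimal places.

Apply Bayes' rule: the posterior for each component is proportional to its prior times its likelihood at x.
Poisson probabilities:
  L_A = 0.0126361
  L_B = 0.189011
  L_C = 0.218617
  L_D = 0.20872
Weight by the priors:
  P(Z=A)·L_A = 0.24 × 0.0126361 = 0.00303265
  P(Z=B)·L_B = 0.10 × 0.189011 = 0.0189011
  P(Z=C)·L_C = 0.17 × 0.218617 = 0.0371649
  P(Z=D)·L_D = 0.49 × 0.20872 = 0.102273
Evidence: 0.00303265 + 0.0189011 + 0.0371649 + 0.102273 = 0.161372
P(Mode C | 3 goals) = 0.0371649 / 0.161372 ≈ 0.230

0.230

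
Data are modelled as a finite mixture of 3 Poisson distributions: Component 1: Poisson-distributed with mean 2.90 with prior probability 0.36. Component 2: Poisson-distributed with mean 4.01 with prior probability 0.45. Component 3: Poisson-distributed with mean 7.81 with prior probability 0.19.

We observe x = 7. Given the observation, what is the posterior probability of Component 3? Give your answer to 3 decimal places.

0.445

Posterior ∝ prior × likelihood, so P(k | x) ∝ π_k f_k(x); normalise over all components.
Evaluate each component's likelihood at the observed value:
  p_1 = e^(−2.90)·2.90^7/7! = 0.0188322
  p_2 = e^(−4.01)·4.01^7/7! = 0.0599873
  p_3 = e^(−7.81)·7.81^7/7! = 0.142655
Multiply by the mixture weights:
  π_1·p_1 = 0.36 × 0.0188322 = 0.0067796
  π_2·p_2 = 0.45 × 0.0599873 = 0.0269943
  π_3·p_3 = 0.19 × 0.142655 = 0.0271044
Sum: 0.0067796 + 0.0269943 + 0.0271044 = 0.0608783
P(Component 3 | 7) = 0.0271044 / 0.0608783 ≈ 0.445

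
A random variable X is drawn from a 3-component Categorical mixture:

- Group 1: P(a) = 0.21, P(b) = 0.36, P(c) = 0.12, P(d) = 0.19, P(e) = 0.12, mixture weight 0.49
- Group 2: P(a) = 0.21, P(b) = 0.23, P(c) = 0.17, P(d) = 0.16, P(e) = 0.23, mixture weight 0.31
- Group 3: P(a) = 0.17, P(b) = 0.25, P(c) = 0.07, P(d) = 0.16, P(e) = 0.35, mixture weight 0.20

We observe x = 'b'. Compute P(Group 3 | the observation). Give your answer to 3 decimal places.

0.168

P(component k | x) = w_k·f_k(x) / marginal(x), where marginal(x) = Σ_j w_j·f_j(x).
Component likelihoods at x = 'b':
  p_1 = 0.36
  p_2 = 0.23
  p_3 = 0.25
Weight by the priors:
  w_1·p_1 = 0.49 × 0.36 = 0.1764
  w_2·p_2 = 0.31 × 0.23 = 0.0713
  w_3·p_3 = 0.20 × 0.25 = 0.05
Normaliser: 0.1764 + 0.0713 + 0.05 = 0.2977
P(Group 3 | the observation) ≈ 0.168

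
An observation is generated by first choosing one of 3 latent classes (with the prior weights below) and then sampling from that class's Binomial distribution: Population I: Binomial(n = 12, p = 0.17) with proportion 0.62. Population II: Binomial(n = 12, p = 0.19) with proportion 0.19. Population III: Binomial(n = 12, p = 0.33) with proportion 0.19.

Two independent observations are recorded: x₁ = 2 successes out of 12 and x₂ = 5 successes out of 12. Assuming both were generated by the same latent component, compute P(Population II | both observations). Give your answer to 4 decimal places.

0.1937

Posterior ∝ prior × likelihood, so P(k | x) ∝ w_k f_k(x); normalise over all components.
Since both observations come from the same component, the likelihood for component k is f_k(x₁)·f_k(x₂).
  p_I = [0.295953] × [0.0305152] = 0.00903107
  p_II = [0.289669] × [0.044863] = 0.0129954
  p_III = [0.131015] × [0.187853] = 0.0246115
Multiply by the mixture weights:
  w_I·p_I = 0.62 × 0.00903107 = 0.00559926
  w_II·p_II = 0.19 × 0.0129954 = 0.00246913
  w_III·p_III = 0.19 × 0.0246115 = 0.00467619
Denominator: 0.00559926 + 0.00246913 + 0.00467619 = 0.0127446
P(Population II | x) = 0.00246913 / 0.0127446 ≈ 0.1937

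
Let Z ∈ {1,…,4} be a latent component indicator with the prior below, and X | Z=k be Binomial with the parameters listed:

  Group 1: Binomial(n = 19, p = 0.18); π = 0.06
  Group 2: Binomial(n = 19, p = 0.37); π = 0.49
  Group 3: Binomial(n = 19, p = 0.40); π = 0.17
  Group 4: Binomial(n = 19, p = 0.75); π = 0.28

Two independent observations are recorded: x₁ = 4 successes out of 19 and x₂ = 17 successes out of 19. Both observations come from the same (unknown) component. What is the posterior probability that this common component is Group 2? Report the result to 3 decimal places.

0.496

Apply Bayes' rule: the posterior for each component is proportional to its prior times its likelihood at x.
Since both observations come from the same component, the likelihood for component k is f_k(x₁)·f_k(x₂).
  f_1 = [C(19,4)·0.18^4·0.82^15 = 3876·0.00104976·0.0509575 = 0.207339] × [2.51337e-11] = 5.2112e-12
  f_2 = [C(19,4)·0.37^4·0.63^15 = 3876·0.0187416·0.000977481 = 0.0710066] × [3.09818e-06] = 2.19991e-07
  f_3 = [C(19,4)·0.40^4·0.60^15 = 3876·0.0256·0.000470185 = 0.0466544] × [1.05759e-05] = 4.93413e-07
  f_4 = [C(19,4)·0.75^4·0.25^15 = 3876·0.316406·9.31323e-10 = 1.14217e-06] × [0.0803374] = 9.17586e-08
Unnormalised posteriors:
  π_1·f_1 = 0.06 × 5.2112e-12 = 3.12672e-13
  π_2·f_2 = 0.49 × 2.19991e-07 = 1.07796e-07
  π_3·f_3 = 0.17 × 4.93413e-07 = 8.38803e-08
  π_4·f_4 = 0.28 × 9.17586e-08 = 2.56924e-08
Denominator: 3.12672e-13 + 1.07796e-07 + 8.38803e-08 + 2.56924e-08 = 2.17369e-07
P(Group 2 | data) = 1.07796e-07 / 2.17369e-07 ≈ 0.496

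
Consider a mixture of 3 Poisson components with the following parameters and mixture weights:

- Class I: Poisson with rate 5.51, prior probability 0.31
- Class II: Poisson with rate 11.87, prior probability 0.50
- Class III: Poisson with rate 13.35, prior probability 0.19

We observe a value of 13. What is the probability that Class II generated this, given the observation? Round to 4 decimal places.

By Bayes' theorem, P(k | x) = π_k f_k(x) / Σ_j π_j f_j(x).
Poisson probabilities:
  L_I = e^(−5.51)·5.51^13/13! = 0.00280368
  L_II = e^(−11.87)·11.87^13/13! = 0.104353
  L_III = e^(−13.35)·13.35^13/13! = 0.109432
Multiply by the mixture weights:
  π_I·L_I = 0.31 × 0.00280368 = 0.00086914
  π_II·L_II = 0.50 × 0.104353 = 0.0521763
  π_III·L_III = 0.19 × 0.109432 = 0.0207921
Marginal: 0.00086914 + 0.0521763 + 0.0207921 = 0.0738376
Responsibility of Class II: 0.0521763 / 0.0738376 ≈ 0.7066

0.7066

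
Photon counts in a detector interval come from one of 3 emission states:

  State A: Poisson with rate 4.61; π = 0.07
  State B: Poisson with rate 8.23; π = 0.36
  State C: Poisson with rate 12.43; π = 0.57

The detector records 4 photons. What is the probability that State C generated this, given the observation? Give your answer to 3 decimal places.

0.067

Apply Bayes' rule: the posterior for each component is proportional to its prior times its likelihood at x.
Evaluate each component's likelihood at the observed value:
  f_A = e^(−4.61)·4.61^4/4! = 0.187282
  f_B = e^(−8.23)·8.23^4/4! = 0.05095
  f_C = e^(−12.43)·12.43^4/4! = 0.00397551
Multiply by the mixture weights:
  P(Z=A)·f_A = 0.07 × 0.187282 = 0.0131097
  P(Z=B)·f_B = 0.36 × 0.05095 = 0.018342
  P(Z=C)·f_C = 0.57 × 0.00397551 = 0.00226604
Sum: 0.0131097 + 0.018342 + 0.00226604 = 0.0337178
P(State C | data) ≈ 0.067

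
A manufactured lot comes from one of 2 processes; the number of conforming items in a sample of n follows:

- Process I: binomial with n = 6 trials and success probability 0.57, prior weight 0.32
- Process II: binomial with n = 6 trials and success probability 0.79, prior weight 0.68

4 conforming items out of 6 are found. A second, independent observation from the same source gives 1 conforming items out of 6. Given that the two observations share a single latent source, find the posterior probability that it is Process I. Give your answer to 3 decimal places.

Posterior ∝ prior × likelihood, so P(k | x) ∝ w_k f_k(x); normalise over all components.
Since both observations come from the same component, the likelihood for component k is f_k(x₁)·f_k(x₂).
  L_I = [C(6,4)·0.57^4·0.43^2 = 15·0.10556·0.1849 = 0.292771] × [0.0502769] = 0.0147196
  L_II = [C(6,4)·0.79^4·0.21^2 = 15·0.389501·0.0441 = 0.257655] × [0.00193586] = 0.000498785
Unnormalised posteriors:
  w_I·L_I = 0.32 × 0.0147196 = 0.00471027
  w_II·L_II = 0.68 × 0.000498785 = 0.000339174
Denominator: 0.00471027 + 0.000339174 = 0.00504945
So the posterior for Process I is 0.00471027 / 0.00504945 ≈ 0.933.

0.933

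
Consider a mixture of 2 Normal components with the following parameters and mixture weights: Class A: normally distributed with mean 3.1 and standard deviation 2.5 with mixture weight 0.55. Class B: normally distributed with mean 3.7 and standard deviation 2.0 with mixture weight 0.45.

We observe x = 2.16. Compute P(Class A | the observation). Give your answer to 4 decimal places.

Apply Bayes' rule: the posterior for each component is proportional to its prior times its likelihood at x.
Component likelihoods at x = 2.16:
  L_A = (1/(2.5·√(2π)))·exp(−(2.16−3.1)²/(2·2.5²)) = 0.159577·exp(-0.07069) = 0.148686
  L_B = (1/(2.0·√(2π)))·exp(−(2.16−3.7)²/(2·2.0²)) = 0.199471·exp(-0.29645) = 0.148297
Unnormalised posteriors:
  π_A·L_A = 0.55 × 0.148686 = 0.0817774
  π_B·L_B = 0.45 × 0.148297 = 0.0667338
Marginal: 0.0817774 + 0.0667338 = 0.148511
P(Class A | x) = 0.0817774 / 0.148511 ≈ 0.5506

0.5506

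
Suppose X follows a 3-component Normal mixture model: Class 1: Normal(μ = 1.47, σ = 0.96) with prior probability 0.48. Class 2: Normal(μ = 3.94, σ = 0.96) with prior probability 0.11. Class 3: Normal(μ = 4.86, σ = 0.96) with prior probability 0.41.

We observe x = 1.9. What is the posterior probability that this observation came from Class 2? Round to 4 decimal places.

P(component k | x) = π_k·f_k(x) / marginal(x), where marginal(x) = Σ_j π_j·f_j(x).
Normal densities:
  L_1 = (1/(0.96·√(2π)))·exp(−(1.9−1.47)²/(2·0.96²)) = 0.415565·exp(-0.10031) = 0.3759
  L_2 = (1/(0.96·√(2π)))·exp(−(1.9−3.94)²/(2·0.96²)) = 0.415565·exp(-2.25781) = 0.0434594
  L_3 = (1/(0.96·√(2π)))·exp(−(1.9−4.86)²/(2·0.96²)) = 0.415565·exp(-4.75347) = 0.00358288
Prior × likelihood for each component:
  π_1·L_1 = 0.48 × 0.3759 = 0.180432
  π_2·L_2 = 0.11 × 0.0434594 = 0.00478053
  π_3·L_3 = 0.41 × 0.00358288 = 0.00146898
Denominator: 0.180432 + 0.00478053 + 0.00146898 = 0.186682
P(Class 2 | x) = 0.00478053 / 0.186682 ≈ 0.0256

0.0256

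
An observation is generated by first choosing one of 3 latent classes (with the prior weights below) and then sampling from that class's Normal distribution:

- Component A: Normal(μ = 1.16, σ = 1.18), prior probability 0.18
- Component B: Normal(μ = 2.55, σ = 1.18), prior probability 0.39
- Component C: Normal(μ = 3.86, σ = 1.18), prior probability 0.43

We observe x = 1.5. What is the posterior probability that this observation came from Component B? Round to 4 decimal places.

By Bayes' theorem, P(k | x) = π_k f_k(x) / Σ_j π_j f_j(x).
Normal densities:
  p_A = 0.32434
  p_B = 0.227558
  p_C = 0.0457551
Multiply by the mixture weights:
  π_A·p_A = 0.18 × 0.32434 = 0.0583811
  π_B·p_B = 0.39 × 0.227558 = 0.0887474
  π_C·p_C = 0.43 × 0.0457551 = 0.0196747
Evidence: 0.0583811 + 0.0887474 + 0.0196747 = 0.166803
Responsibility of Component B: 0.0887474 / 0.166803 ≈ 0.5320

0.5320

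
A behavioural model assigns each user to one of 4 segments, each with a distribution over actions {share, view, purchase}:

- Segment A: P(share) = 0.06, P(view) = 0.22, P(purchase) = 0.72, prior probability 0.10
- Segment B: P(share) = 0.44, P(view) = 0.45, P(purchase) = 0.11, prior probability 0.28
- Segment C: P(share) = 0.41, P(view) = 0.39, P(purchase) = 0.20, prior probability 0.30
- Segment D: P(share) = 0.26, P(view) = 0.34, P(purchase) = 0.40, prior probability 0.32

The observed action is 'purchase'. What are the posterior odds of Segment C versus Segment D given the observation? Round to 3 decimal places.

Posterior odds = (P(Z=i) f_i(x)) / (P(Z=j) f_j(x)); the normalising sum cancels.
Evaluate each component's likelihood at the observed value:
  p_A = P(purchase | comp) = 0.72
  p_B = P(purchase | comp) = 0.11
  p_C = P(purchase | comp) = 0.20
  p_D = P(purchase | comp) = 0.40
Odds = (0.30/0.32) × (0.2/0.4) = 0.9375 × 0.5 ≈ 0.469

0.469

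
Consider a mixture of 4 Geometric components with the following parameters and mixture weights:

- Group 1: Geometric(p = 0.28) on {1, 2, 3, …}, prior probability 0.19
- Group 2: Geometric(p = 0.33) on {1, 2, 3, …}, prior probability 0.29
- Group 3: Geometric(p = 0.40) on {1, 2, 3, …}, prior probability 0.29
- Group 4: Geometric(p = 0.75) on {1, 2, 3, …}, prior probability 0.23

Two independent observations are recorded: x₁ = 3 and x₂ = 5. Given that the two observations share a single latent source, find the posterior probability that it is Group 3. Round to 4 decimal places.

P(component k | x) = π_k·f_k(x) / marginal(x), where marginal(x) = Σ_j π_j·f_j(x).
Since both observations come from the same component, the likelihood for component k is f_k(x₁)·f_k(x₂).
  p_1 = [0.28·(1−0.28)^2 = 0.28·0.5184 = 0.145152] × [0.0752468] = 0.0109222
  p_2 = [0.33·(1−0.33)^2 = 0.33·0.4489 = 0.148137] × [0.0664987] = 0.00985092
  p_3 = [0.40·(1−0.40)^2 = 0.40·0.36 = 0.144] × [0.05184] = 0.00746496
  p_4 = [0.75·(1−0.75)^2 = 0.75·0.0625 = 0.046875] × [0.00292969] = 0.000137329
Unnormalised posteriors:
  π_1·p_1 = 0.19 × 0.0109222 = 0.00207522
  π_2·p_2 = 0.29 × 0.00985092 = 0.00285677
  π_3·p_3 = 0.29 × 0.00746496 = 0.00216484
  π_4·p_4 = 0.23 × 0.000137329 = 3.15857e-05
Marginal: 0.00207522 + 0.00285677 + 0.00216484 + 3.15857e-05 = 0.00712841
P(Group 3 | data) = 0.00216484 / 0.00712841 ≈ 0.3037

0.3037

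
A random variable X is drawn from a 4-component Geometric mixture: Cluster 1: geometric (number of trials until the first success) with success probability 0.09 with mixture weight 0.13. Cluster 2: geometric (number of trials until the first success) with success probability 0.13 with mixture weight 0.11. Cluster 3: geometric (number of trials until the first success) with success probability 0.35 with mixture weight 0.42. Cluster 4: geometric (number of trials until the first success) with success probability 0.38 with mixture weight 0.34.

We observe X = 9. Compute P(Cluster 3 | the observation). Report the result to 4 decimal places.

Posterior ∝ prior × likelihood, so P(k | x) ∝ w_k f_k(x); normalise over all components.
Component likelihoods at x = 9:
  p_1 = 0.09·(1−0.09)^8 = 0.09·0.470253 = 0.0423227
  p_2 = 0.13·(1−0.13)^8 = 0.13·0.328212 = 0.0426675
  p_3 = 0.35·(1−0.35)^8 = 0.35·0.0318645 = 0.0111526
  p_4 = 0.38·(1−0.38)^8 = 0.38·0.021834 = 0.00829692
Multiply by the mixture weights:
  w_1·p_1 = 0.13 × 0.0423227 = 0.00550195
  w_2·p_2 = 0.11 × 0.0426675 = 0.00469343
  w_3·p_3 = 0.42 × 0.0111526 = 0.00468408
  w_4·p_4 = 0.34 × 0.00829692 = 0.00282095
Evidence: 0.00550195 + 0.00469343 + 0.00468408 + 0.00282095 = 0.0177004
So the posterior for Cluster 3 is 0.00468408 / 0.0177004 ≈ 0.2646.

0.2646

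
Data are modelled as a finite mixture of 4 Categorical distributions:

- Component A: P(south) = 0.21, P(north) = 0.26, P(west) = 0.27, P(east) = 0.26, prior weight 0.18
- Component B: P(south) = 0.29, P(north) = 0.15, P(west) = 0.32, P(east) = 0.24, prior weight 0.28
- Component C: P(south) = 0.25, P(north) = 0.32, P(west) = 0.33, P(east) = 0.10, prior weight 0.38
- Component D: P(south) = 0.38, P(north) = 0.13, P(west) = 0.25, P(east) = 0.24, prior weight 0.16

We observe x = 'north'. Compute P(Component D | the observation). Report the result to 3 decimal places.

P(component k | x) = w_k·f_k(x) / marginal(x), where marginal(x) = Σ_j w_j·f_j(x).
Categorical probabilities:
  L_A = P(north | comp) = 0.26
  L_B = P(north | comp) = 0.15
  L_C = P(north | comp) = 0.32
  L_D = P(north | comp) = 0.13
Prior × likelihood for each component:
  w_A·L_A = 0.18 × 0.26 = 0.0468
  w_B·L_B = 0.28 × 0.15 = 0.042
  w_C·L_C = 0.38 × 0.32 = 0.1216
  w_D·L_D = 0.16 × 0.13 = 0.0208
Marginal: 0.0468 + 0.042 + 0.1216 + 0.0208 = 0.2312
P(Component D | x) = 0.0208 / 0.2312 ≈ 0.090

0.090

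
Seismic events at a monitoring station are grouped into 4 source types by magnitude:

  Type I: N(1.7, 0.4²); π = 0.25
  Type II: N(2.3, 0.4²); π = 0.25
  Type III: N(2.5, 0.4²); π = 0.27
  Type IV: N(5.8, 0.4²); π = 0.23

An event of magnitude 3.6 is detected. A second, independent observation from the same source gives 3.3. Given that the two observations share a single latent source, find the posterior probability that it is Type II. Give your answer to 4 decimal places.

P(component k | x) = P(Z=k)·f_k(x) / marginal(x), where marginal(x) = Σ_j P(Z=j)·f_j(x).
Since both observations come from the same component, the likelihood for component k is f_k(x₁)·f_k(x₂).
  p_I = [1.25738e-05] × [0.000334576] = 4.20688e-09
  p_II = [0.00507262] × [0.0438208] = 0.000222286
  p_III = [0.0227339] × [0.134977] = 0.00306856
  p_IV = [2.69244e-07] × [3.285e-09] = 8.84468e-16
Prior × likelihood for each component:
  P(Z=I)·p_I = 0.25 × 4.20688e-09 = 1.05172e-09
  P(Z=II)·p_II = 0.25 × 0.000222286 = 5.55715e-05
  P(Z=III)·p_III = 0.27 × 0.00306856 = 0.000828512
  P(Z=IV)·p_IV = 0.23 × 8.84468e-16 = 2.03428e-16
Sum: 1.05172e-09 + 5.55715e-05 + 0.000828512 + 2.03428e-16 = 0.000884085
P(Type II | data) = 5.55715e-05 / 0.000884085 ≈ 0.0629

0.0629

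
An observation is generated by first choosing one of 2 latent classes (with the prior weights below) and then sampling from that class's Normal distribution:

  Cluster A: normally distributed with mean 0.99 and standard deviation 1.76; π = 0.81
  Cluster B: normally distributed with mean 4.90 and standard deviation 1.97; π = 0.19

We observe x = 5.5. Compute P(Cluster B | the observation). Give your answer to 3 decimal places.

0.842

By Bayes' theorem, P(k | x) = π_k f_k(x) / Σ_j π_j f_j(x).
Normal densities:
  L_A = 0.00850199
  L_B = 0.193331
Prior × likelihood for each component:
  π_A·L_A = 0.81 × 0.00850199 = 0.00688661
  π_B·L_B = 0.19 × 0.193331 = 0.0367328
Evidence: 0.00688661 + 0.0367328 = 0.0436194
Responsibility of Cluster B: 0.0367328 / 0.0436194 ≈ 0.842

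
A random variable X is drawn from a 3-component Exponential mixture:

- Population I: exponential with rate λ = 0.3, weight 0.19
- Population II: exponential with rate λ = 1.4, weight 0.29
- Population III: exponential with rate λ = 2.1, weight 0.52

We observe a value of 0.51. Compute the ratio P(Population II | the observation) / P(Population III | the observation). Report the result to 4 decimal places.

0.5313

Since P(k|x) ∝ w_k f_k(x), the posterior odds are w_i f_i(x) / (w_j f_j(x)).
Evaluate each component's likelihood at the observed value:
  f_I = 0.257439
  f_II = 0.685554
  f_III = 0.719598
Odds = (0.29/0.52) × (0.685554/0.719598) = 0.557692 × 0.952691 ≈ 0.5313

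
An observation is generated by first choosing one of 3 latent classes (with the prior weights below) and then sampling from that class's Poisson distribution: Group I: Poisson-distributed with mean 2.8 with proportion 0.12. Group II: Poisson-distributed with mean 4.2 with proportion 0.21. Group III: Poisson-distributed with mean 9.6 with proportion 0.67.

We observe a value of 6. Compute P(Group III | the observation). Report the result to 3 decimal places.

P(component k | x) = w_k·f_k(x) / marginal(x), where marginal(x) = Σ_j w_j·f_j(x).
Poisson probabilities:
  p_I = e^(−2.8)·2.8^6/6! = 0.0406997
  p_II = e^(−4.2)·4.2^6/6! = 0.114321
  p_III = e^(−9.6)·9.6^6/6! = 0.0736322
Multiply by the mixture weights:
  w_I·p_I = 0.12 × 0.0406997 = 0.00488396
  w_II·p_II = 0.21 × 0.114321 = 0.0240074
  w_III·p_III = 0.67 × 0.0736322 = 0.0493336
Sum: 0.00488396 + 0.0240074 + 0.0493336 = 0.078225
P(Group III | data) ≈ 0.631

0.631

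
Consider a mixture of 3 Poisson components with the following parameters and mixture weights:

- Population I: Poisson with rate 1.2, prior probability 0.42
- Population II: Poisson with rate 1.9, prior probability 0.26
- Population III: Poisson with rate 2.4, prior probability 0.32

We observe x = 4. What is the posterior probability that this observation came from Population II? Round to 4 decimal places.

Posterior ∝ prior × likelihood, so P(k | x) ∝ π_k f_k(x); normalise over all components.
Component likelihoods at x = 4:
  L_I = 0.0260232
  L_II = 0.0812164
  L_III = 0.125408
Multiply by the mixture weights:
  π_I·L_I = 0.42 × 0.0260232 = 0.0109297
  π_II·L_II = 0.26 × 0.0812164 = 0.0211163
  π_III·L_III = 0.32 × 0.125408 = 0.0401307
Denominator: 0.0109297 + 0.0211163 + 0.0401307 = 0.0721767
P(Population II | 4) ≈ 0.2926

0.2926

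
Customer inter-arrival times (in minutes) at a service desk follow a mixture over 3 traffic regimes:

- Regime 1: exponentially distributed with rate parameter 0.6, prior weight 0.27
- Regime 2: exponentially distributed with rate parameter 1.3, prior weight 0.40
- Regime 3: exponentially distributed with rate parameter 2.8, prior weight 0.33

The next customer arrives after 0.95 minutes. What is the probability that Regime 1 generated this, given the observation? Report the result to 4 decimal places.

Posterior ∝ prior × likelihood, so P(k | x) ∝ P(Z=k) f_k(x); normalise over all components.
Evaluate each component's likelihood at the observed value:
  L_1 = 0.339315
  L_2 = 0.378085
  L_3 = 0.195855
Multiply by the mixture weights:
  P(Z=1)·L_1 = 0.27 × 0.339315 = 0.0916151
  P(Z=2)·L_2 = 0.40 × 0.378085 = 0.151234
  P(Z=3)·L_3 = 0.33 × 0.195855 = 0.0646322
Evidence: 0.0916151 + 0.151234 + 0.0646322 = 0.307481
P(Regime 1 | 0.95 minutes) = 0.0916151 / 0.307481 ≈ 0.2980

0.2980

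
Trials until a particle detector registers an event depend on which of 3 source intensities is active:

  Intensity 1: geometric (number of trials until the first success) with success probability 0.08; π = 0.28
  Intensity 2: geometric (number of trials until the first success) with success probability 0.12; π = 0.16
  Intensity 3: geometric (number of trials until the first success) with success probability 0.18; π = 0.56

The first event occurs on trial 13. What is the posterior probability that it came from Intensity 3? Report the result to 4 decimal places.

P(component k | x) = P(Z=k)·f_k(x) / marginal(x), where marginal(x) = Σ_j P(Z=j)·f_j(x).
Geometric probabilities:
  L_1 = 0.08·(1−0.08)^12 = 0.08·0.367666 = 0.0294133
  L_2 = 0.12·(1−0.12)^12 = 0.12·0.215671 = 0.0258805
  L_3 = 0.18·(1−0.18)^12 = 0.18·0.0924201 = 0.0166356
Prior × likelihood for each component:
  P(Z=1)·L_1 = 0.28 × 0.0294133 = 0.00823573
  P(Z=2)·L_2 = 0.16 × 0.0258805 = 0.00414089
  P(Z=3)·L_3 = 0.56 × 0.0166356 = 0.00931594
Denominator: 0.00823573 + 0.00414089 + 0.00931594 = 0.0216926
So the posterior for Intensity 3 is 0.00931594 / 0.0216926 ≈ 0.4295.

0.4295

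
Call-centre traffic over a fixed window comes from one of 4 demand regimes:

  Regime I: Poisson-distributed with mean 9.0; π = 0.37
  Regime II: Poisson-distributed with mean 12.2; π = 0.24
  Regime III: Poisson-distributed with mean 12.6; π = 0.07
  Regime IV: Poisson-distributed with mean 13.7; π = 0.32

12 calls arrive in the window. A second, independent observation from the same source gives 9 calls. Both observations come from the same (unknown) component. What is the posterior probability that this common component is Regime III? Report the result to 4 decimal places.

Apply Bayes' rule: the posterior for each component is proportional to its prior times its likelihood at x.
Since both observations come from the same component, the likelihood for component k is f_k(x₁)·f_k(x₂).
  L_I = [0.072765] × [0.131756] = 0.00958721
  L_II = [0.11418] × [0.0830009] = 0.009477
  L_III = [0.11272] × [0.0743809] = 0.00838418
  L_IV = [0.102441] × [0.0525881] = 0.0053872
Unnormalised posteriors:
  π_I·L_I = 0.37 × 0.00958721 = 0.00354727
  π_II·L_II = 0.24 × 0.009477 = 0.00227448
  π_III·L_III = 0.07 × 0.00838418 = 0.000586892
  π_IV·L_IV = 0.32 × 0.0053872 = 0.0017239
Normaliser: 0.00354727 + 0.00227448 + 0.000586892 + 0.0017239 = 0.00813254
So the posterior for Regime III is 0.000586892 / 0.00813254 ≈ 0.0722.

0.0722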